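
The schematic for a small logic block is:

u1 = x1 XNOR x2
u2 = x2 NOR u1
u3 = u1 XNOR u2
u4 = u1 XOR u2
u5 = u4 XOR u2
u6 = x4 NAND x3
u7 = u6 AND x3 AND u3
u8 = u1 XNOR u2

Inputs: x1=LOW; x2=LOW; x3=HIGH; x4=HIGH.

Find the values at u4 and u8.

u4 = HIGH  u8 = LOW

u1 = x1 XNOR x2 = LOW XNOR LOW = HIGH
u2 = x2 NOR u1 = LOW NOR HIGH = LOW
u4 = u1 XOR u2 = HIGH XOR LOW = HIGH
u8 = u1 XNOR u2 = HIGH XNOR LOW = LOW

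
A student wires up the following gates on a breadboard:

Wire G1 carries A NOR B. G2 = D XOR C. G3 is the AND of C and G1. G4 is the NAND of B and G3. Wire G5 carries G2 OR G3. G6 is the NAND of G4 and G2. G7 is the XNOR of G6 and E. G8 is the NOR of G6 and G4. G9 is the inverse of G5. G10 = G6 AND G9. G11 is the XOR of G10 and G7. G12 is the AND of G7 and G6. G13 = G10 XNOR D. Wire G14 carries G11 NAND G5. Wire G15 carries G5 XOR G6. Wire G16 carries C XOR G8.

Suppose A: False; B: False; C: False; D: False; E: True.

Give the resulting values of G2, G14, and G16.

G2 = False; G14 = True; G16 = False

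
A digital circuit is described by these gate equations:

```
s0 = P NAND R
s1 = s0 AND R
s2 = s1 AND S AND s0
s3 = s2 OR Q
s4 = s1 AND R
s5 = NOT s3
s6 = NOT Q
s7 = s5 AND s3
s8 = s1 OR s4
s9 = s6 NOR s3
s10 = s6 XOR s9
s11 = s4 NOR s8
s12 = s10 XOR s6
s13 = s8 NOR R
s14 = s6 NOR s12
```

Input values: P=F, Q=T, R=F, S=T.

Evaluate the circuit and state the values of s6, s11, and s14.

s0 = P NAND R = F NAND F = T
s1 = s0 AND R = T AND F = F
s2 = s1 AND S AND s0 = F AND T AND T = F
s3 = s2 OR Q = F OR T = T
s4 = s1 AND R = F AND F = F
s6 = NOT Q = NOT T = F
s8 = s1 OR s4 = F OR F = F
s9 = s6 NOR s3 = F NOR T = F
s10 = s6 XOR s9 = F XOR F = F
s11 = s4 NOR s8 = F NOR F = T
s12 = s10 XOR s6 = F XOR F = F
s14 = s6 NOR s12 = F NOR F = T

s6 = F; s11 = T; s14 = T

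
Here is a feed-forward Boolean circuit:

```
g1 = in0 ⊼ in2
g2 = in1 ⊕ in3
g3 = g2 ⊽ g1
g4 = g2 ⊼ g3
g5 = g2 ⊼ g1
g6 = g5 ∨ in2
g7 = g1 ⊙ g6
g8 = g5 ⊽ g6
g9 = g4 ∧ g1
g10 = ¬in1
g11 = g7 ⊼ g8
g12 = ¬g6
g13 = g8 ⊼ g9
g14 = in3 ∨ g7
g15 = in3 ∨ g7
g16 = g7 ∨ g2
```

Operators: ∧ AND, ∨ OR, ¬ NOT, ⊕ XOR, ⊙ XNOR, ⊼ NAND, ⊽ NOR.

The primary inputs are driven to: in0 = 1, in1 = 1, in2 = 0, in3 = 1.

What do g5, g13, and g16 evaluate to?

g5 = 1, g13 = 1, g16 = 1

g1 = in0 NAND in2 = 1 NAND 0 = 1
g2 = in1 XOR in3 = 1 XOR 1 = 0
g3 = g2 NOR g1 = 0 NOR 1 = 0
g4 = g2 NAND g3 = 0 NAND 0 = 1
g5 = g2 NAND g1 = 0 NAND 1 = 1
g6 = g5 OR in2 = 1 OR 0 = 1
g7 = g1 XNOR g6 = 1 XNOR 1 = 1
g8 = g5 NOR g6 = 1 NOR 1 = 0
g9 = g4 AND g1 = 1 AND 1 = 1
g13 = g8 NAND g9 = 0 NAND 1 = 1
g16 = g7 OR g2 = 1 OR 0 = 1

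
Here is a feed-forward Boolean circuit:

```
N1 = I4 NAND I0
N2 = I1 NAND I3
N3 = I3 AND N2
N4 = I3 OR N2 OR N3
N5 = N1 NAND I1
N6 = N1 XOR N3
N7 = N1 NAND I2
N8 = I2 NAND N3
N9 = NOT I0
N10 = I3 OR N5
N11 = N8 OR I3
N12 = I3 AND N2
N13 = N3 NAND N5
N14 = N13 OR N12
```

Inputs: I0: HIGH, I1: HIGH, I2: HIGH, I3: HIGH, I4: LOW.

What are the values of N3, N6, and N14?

N1 = I4 NAND I0 = LOW NAND HIGH = HIGH
N2 = I1 NAND I3 = HIGH NAND HIGH = LOW
N3 = I3 AND N2 = HIGH AND LOW = LOW
N5 = N1 NAND I1 = HIGH NAND HIGH = LOW
N6 = N1 XOR N3 = HIGH XOR LOW = HIGH
N12 = I3 AND N2 = HIGH AND LOW = LOW
N13 = N3 NAND N5 = LOW NAND LOW = HIGH
N14 = N13 OR N12 = HIGH OR LOW = HIGH

N3 = LOW; N6 = HIGH; N14 = HIGH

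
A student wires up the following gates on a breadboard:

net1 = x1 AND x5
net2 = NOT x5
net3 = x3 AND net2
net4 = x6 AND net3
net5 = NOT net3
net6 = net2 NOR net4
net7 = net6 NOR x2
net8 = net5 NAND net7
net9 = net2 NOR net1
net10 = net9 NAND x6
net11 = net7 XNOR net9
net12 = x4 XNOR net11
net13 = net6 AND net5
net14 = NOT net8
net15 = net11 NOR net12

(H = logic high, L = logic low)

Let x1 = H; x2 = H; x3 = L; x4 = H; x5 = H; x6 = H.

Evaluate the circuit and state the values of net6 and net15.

net6 = H, net15 = L

net1 = x1 AND x5 = H AND H = H
net2 = NOT x5 = NOT H = L
net3 = x3 AND net2 = L AND L = L
net4 = x6 AND net3 = H AND L = L
net6 = net2 NOR net4 = L NOR L = H
net7 = net6 NOR x2 = H NOR H = L
net9 = net2 NOR net1 = L NOR H = L
net11 = net7 XNOR net9 = L XNOR L = H
net12 = x4 XNOR net11 = H XNOR H = H
net15 = net11 NOR net12 = H NOR H = L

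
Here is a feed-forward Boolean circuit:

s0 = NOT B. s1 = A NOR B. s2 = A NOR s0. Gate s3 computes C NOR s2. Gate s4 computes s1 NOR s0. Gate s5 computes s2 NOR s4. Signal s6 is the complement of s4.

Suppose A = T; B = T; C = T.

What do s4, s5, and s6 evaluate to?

s4 = T; s5 = F; s6 = F

s0 = NOT B = NOT T = F
s1 = A NOR B = T NOR T = F
s2 = A NOR s0 = T NOR F = F
s4 = s1 NOR s0 = F NOR F = T
s5 = s2 NOR s4 = F NOR T = F
s6 = NOT s4 = NOT T = F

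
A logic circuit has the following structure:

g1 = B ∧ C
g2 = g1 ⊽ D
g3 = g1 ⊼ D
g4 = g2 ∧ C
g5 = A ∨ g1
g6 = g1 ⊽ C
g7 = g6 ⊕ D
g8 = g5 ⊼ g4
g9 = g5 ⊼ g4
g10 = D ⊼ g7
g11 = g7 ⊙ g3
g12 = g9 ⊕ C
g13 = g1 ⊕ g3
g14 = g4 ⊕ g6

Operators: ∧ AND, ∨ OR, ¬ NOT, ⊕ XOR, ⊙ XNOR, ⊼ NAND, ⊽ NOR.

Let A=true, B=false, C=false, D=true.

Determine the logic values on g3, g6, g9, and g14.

g3 = true, g6 = true, g9 = true, g14 = true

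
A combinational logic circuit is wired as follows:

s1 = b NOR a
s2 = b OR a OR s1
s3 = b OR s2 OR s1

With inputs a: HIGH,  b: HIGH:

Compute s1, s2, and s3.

s1 = b NOR a = HIGH NOR HIGH = LOW
s2 = b OR a OR s1 = HIGH OR HIGH OR LOW = HIGH
s3 = b OR s2 OR s1 = HIGH OR HIGH OR LOW = HIGH

s1 = LOW; s2 = HIGH; s3 = HIGH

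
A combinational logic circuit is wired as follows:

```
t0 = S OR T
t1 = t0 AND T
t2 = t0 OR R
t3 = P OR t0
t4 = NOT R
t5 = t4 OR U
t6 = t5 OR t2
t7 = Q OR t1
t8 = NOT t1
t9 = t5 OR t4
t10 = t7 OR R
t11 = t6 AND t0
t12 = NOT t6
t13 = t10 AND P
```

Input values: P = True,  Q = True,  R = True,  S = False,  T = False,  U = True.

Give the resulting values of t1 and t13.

t1 = False  t13 = True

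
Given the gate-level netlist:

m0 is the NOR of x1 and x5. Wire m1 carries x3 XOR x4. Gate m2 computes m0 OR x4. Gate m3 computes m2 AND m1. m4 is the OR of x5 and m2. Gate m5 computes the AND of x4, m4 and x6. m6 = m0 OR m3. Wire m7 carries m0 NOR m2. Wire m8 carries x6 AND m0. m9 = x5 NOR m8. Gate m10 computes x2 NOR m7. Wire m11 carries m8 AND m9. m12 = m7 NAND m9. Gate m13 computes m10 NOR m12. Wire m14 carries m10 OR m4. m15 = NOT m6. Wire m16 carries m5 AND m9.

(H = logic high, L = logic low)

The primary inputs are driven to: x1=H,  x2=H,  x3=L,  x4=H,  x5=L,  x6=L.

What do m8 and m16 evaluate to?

m0 = x1 NOR x5 = H NOR L = L
m2 = m0 OR x4 = L OR H = H
m4 = x5 OR m2 = L OR H = H
m5 = x4 AND m4 AND x6 = H AND H AND L = L
m8 = x6 AND m0 = L AND L = L
m9 = x5 NOR m8 = L NOR L = H
m16 = m5 AND m9 = L AND H = L

m8 = L, m16 = L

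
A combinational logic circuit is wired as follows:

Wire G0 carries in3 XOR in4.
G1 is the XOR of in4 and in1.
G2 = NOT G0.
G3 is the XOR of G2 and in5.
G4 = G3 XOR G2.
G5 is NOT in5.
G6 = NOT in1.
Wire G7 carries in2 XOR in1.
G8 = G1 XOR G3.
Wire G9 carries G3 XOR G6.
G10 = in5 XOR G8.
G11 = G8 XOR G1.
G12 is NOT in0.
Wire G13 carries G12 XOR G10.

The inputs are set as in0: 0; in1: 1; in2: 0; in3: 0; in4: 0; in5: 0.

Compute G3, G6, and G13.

G3 = 1, G6 = 0, G13 = 1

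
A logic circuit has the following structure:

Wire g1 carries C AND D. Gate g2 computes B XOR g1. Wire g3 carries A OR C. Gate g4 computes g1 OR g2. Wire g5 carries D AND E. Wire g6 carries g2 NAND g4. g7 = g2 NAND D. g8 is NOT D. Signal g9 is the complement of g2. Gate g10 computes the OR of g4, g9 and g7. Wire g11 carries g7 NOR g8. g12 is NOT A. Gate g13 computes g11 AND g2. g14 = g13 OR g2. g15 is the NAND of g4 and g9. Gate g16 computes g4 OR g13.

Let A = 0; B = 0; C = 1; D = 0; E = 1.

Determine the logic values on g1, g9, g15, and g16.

g1 = 0, g9 = 1, g15 = 1, g16 = 0

g1 = C AND D = 1 AND 0 = 0
g2 = B XOR g1 = 0 XOR 0 = 0
g4 = g1 OR g2 = 0 OR 0 = 0
g7 = g2 NAND D = 0 NAND 0 = 1
g8 = NOT D = NOT 0 = 1
g9 = NOT g2 = NOT 0 = 1
g11 = g7 NOR g8 = 1 NOR 1 = 0
g13 = g11 AND g2 = 0 AND 0 = 0
g15 = g4 NAND g9 = 0 NAND 1 = 1
g16 = g4 OR g13 = 0 OR 0 = 0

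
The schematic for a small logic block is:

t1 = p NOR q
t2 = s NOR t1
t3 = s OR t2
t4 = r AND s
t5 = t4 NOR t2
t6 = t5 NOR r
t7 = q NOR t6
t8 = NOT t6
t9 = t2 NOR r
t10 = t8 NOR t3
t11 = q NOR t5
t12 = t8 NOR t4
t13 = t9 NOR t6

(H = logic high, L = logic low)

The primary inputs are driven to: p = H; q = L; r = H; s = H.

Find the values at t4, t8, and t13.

t4 = H; t8 = H; t13 = H

t1 = p NOR q = H NOR L = L
t2 = s NOR t1 = H NOR L = L
t4 = r AND s = H AND H = H
t5 = t4 NOR t2 = H NOR L = L
t6 = t5 NOR r = L NOR H = L
t8 = NOT t6 = NOT L = H
t9 = t2 NOR r = L NOR H = L
t13 = t9 NOR t6 = L NOR L = H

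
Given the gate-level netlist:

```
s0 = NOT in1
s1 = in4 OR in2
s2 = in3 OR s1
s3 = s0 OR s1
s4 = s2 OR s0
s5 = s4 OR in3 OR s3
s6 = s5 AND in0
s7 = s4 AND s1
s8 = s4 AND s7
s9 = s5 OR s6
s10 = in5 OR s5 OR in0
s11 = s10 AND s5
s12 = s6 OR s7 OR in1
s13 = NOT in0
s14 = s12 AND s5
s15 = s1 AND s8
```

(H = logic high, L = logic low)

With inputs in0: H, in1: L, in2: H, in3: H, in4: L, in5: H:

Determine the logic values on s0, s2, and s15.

s0 = H; s2 = H; s15 = H

s0 = NOT in1 = NOT L = H
s1 = in4 OR in2 = L OR H = H
s2 = in3 OR s1 = H OR H = H
s4 = s2 OR s0 = H OR H = H
s7 = s4 AND s1 = H AND H = H
s8 = s4 AND s7 = H AND H = H
s15 = s1 AND s8 = H AND H = H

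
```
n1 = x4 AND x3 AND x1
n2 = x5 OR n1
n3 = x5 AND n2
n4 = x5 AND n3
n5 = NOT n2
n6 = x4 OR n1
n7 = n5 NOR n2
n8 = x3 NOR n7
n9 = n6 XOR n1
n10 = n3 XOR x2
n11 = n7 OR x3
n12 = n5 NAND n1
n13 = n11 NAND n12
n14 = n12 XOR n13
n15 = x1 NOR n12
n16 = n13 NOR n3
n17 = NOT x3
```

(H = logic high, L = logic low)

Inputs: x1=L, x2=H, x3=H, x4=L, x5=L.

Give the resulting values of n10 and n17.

n10 = H  n17 = L

n1 = x4 AND x3 AND x1 = L AND H AND L = L
n2 = x5 OR n1 = L OR L = L
n3 = x5 AND n2 = L AND L = L
n10 = n3 XOR x2 = L XOR H = H
n17 = NOT x3 = NOT H = L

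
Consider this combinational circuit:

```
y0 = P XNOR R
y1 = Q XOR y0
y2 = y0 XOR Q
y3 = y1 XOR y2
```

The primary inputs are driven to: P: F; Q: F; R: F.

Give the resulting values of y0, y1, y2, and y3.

y0 = T; y1 = T; y2 = T; y3 = F

y0 = P XNOR R = F XNOR F = T
y1 = Q XOR y0 = F XOR T = T
y2 = y0 XOR Q = T XOR F = T
y3 = y1 XOR y2 = T XOR T = F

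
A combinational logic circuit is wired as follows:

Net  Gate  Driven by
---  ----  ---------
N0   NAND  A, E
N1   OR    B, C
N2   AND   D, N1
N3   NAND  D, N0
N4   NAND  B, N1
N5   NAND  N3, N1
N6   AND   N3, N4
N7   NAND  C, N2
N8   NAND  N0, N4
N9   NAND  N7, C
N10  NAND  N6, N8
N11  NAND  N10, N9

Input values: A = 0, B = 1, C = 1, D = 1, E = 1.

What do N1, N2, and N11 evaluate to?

N1 = 1, N2 = 1, N11 = 0

N0 = A NAND E = 0 NAND 1 = 1
N1 = B OR C = 1 OR 1 = 1
N2 = D AND N1 = 1 AND 1 = 1
N3 = D NAND N0 = 1 NAND 1 = 0
N4 = B NAND N1 = 1 NAND 1 = 0
N6 = N3 AND N4 = 0 AND 0 = 0
N7 = C NAND N2 = 1 NAND 1 = 0
N8 = N0 NAND N4 = 1 NAND 0 = 1
N9 = N7 NAND C = 0 NAND 1 = 1
N10 = N6 NAND N8 = 0 NAND 1 = 1
N11 = N10 NAND N9 = 1 NAND 1 = 0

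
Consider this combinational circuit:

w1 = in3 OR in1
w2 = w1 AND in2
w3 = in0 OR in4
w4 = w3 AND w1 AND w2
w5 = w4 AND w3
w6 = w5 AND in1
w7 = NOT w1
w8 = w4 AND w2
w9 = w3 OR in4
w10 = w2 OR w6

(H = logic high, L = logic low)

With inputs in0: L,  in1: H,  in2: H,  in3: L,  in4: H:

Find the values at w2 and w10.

w2 = H; w10 = H

w1 = in3 OR in1 = L OR H = H
w2 = w1 AND in2 = H AND H = H
w3 = in0 OR in4 = L OR H = H
w4 = w3 AND w1 AND w2 = H AND H AND H = H
w5 = w4 AND w3 = H AND H = H
w6 = w5 AND in1 = H AND H = H
w10 = w2 OR w6 = H OR H = H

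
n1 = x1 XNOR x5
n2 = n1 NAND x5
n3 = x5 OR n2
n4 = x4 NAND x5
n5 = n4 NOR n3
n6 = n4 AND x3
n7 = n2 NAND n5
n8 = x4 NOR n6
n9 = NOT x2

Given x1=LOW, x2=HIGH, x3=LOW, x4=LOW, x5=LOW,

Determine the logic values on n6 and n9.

n4 = x4 NAND x5 = LOW NAND LOW = HIGH
n6 = n4 AND x3 = HIGH AND LOW = LOW
n9 = NOT x2 = NOT HIGH = LOW

n6 = LOW; n9 = LOW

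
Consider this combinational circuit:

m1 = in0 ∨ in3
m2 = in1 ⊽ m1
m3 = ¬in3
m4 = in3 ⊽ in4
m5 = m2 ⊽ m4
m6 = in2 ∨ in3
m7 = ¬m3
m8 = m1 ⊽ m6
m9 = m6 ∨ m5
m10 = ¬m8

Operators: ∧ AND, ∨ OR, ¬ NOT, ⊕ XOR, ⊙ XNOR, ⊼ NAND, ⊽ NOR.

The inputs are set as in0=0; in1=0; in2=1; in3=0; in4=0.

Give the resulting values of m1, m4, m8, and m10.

m1 = 0, m4 = 1, m8 = 0, m10 = 1

m1 = in0 OR in3 = 0 OR 0 = 0
m4 = in3 NOR in4 = 0 NOR 0 = 1
m6 = in2 OR in3 = 1 OR 0 = 1
m8 = m1 NOR m6 = 0 NOR 1 = 0
m10 = NOT m8 = NOT 0 = 1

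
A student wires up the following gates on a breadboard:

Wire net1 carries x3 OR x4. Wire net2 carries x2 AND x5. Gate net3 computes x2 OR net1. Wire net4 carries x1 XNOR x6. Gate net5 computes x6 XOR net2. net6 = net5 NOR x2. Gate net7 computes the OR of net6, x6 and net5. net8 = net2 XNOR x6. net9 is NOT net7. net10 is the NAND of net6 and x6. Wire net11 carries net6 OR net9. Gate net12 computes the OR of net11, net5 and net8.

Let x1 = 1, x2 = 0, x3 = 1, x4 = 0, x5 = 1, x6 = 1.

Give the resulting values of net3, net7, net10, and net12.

net1 = x3 OR x4 = 1 OR 0 = 1
net2 = x2 AND x5 = 0 AND 1 = 0
net3 = x2 OR net1 = 0 OR 1 = 1
net5 = x6 XOR net2 = 1 XOR 0 = 1
net6 = net5 NOR x2 = 1 NOR 0 = 0
net7 = net6 OR x6 OR net5 = 0 OR 1 OR 1 = 1
net8 = net2 XNOR x6 = 0 XNOR 1 = 0
net9 = NOT net7 = NOT 1 = 0
net10 = net6 NAND x6 = 0 NAND 1 = 1
net11 = net6 OR net9 = 0 OR 0 = 0
net12 = net11 OR net5 OR net8 = 0 OR 1 OR 0 = 1

net3 = 1, net7 = 1, net10 = 1, net12 = 1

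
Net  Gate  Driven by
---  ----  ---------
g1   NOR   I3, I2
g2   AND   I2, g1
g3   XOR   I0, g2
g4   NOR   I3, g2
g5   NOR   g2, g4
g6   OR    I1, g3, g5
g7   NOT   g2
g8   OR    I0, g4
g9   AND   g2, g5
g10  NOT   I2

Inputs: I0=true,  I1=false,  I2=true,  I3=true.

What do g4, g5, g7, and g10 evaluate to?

g4 = false, g5 = true, g7 = true, g10 = false

g1 = I3 NOR I2 = true NOR true = false
g2 = I2 AND g1 = true AND false = false
g4 = I3 NOR g2 = true NOR false = false
g5 = g2 NOR g4 = false NOR false = true
g7 = NOT g2 = NOT false = true
g10 = NOT I2 = NOT true = false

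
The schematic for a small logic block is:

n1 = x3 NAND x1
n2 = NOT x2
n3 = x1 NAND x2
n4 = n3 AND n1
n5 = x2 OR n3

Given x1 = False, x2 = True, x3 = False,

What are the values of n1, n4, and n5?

n1 = x3 NAND x1 = False NAND False = True
n3 = x1 NAND x2 = False NAND True = True
n4 = n3 AND n1 = True AND True = True
n5 = x2 OR n3 = True OR True = True

n1 = True, n4 = True, n5 = True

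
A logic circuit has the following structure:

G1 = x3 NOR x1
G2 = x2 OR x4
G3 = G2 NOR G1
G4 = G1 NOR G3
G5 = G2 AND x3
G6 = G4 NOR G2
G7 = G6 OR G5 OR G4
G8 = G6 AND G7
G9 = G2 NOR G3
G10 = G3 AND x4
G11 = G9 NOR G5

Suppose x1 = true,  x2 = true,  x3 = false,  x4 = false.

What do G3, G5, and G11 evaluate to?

G3 = false, G5 = false, G11 = true

G1 = x3 NOR x1 = false NOR true = false
G2 = x2 OR x4 = true OR false = true
G3 = G2 NOR G1 = true NOR false = false
G5 = G2 AND x3 = true AND false = false
G9 = G2 NOR G3 = true NOR false = false
G11 = G9 NOR G5 = false NOR false = true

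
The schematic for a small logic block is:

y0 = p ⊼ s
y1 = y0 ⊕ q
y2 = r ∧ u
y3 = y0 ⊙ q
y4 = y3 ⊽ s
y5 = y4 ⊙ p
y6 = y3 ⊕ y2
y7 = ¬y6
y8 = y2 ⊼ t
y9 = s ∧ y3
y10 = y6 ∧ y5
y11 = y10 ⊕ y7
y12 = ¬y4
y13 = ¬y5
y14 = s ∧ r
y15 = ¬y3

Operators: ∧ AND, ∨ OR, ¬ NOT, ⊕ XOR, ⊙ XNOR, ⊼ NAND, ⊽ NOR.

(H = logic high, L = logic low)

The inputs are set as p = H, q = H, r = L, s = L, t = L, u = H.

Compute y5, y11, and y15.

y5 = L, y11 = L, y15 = L

y0 = p NAND s = H NAND L = H
y2 = r AND u = L AND H = L
y3 = y0 XNOR q = H XNOR H = H
y4 = y3 NOR s = H NOR L = L
y5 = y4 XNOR p = L XNOR H = L
y6 = y3 XOR y2 = H XOR L = H
y7 = NOT y6 = NOT H = L
y10 = y6 AND y5 = H AND L = L
y11 = y10 XOR y7 = L XOR L = L
y15 = NOT y3 = NOT H = L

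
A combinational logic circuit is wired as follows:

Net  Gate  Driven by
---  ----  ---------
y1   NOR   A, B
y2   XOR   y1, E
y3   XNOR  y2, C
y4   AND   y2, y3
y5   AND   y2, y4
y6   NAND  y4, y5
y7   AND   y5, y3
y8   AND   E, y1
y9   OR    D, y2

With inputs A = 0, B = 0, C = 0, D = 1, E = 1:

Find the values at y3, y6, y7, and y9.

y1 = A NOR B = 0 NOR 0 = 1
y2 = y1 XOR E = 1 XOR 1 = 0
y3 = y2 XNOR C = 0 XNOR 0 = 1
y4 = y2 AND y3 = 0 AND 1 = 0
y5 = y2 AND y4 = 0 AND 0 = 0
y6 = y4 NAND y5 = 0 NAND 0 = 1
y7 = y5 AND y3 = 0 AND 1 = 0
y9 = D OR y2 = 1 OR 0 = 1

y3 = 1; y6 = 1; y7 = 0; y9 = 1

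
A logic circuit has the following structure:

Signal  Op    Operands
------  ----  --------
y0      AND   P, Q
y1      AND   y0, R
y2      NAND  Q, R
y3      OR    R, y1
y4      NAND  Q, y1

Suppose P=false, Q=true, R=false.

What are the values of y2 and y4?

y0 = P AND Q = false AND true = false
y1 = y0 AND R = false AND false = false
y2 = Q NAND R = true NAND false = true
y4 = Q NAND y1 = true NAND false = true

y2 = true; y4 = true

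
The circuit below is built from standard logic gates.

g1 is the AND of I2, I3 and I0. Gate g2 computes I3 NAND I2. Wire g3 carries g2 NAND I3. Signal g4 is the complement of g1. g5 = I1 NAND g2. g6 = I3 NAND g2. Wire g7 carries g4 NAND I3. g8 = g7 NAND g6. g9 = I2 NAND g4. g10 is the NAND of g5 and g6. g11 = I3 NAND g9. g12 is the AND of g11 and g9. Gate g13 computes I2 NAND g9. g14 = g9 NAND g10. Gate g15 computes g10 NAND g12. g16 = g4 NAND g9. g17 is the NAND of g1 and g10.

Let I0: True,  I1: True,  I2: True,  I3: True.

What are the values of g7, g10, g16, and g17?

g1 = I2 AND I3 AND I0 = True AND True AND True = True
g2 = I3 NAND I2 = True NAND True = False
g4 = NOT g1 = NOT True = False
g5 = I1 NAND g2 = True NAND False = True
g6 = I3 NAND g2 = True NAND False = True
g7 = g4 NAND I3 = False NAND True = True
g9 = I2 NAND g4 = True NAND False = True
g10 = g5 NAND g6 = True NAND True = False
g16 = g4 NAND g9 = False NAND True = True
g17 = g1 NAND g10 = True NAND False = True

g7 = True, g10 = False, g16 = True, g17 = True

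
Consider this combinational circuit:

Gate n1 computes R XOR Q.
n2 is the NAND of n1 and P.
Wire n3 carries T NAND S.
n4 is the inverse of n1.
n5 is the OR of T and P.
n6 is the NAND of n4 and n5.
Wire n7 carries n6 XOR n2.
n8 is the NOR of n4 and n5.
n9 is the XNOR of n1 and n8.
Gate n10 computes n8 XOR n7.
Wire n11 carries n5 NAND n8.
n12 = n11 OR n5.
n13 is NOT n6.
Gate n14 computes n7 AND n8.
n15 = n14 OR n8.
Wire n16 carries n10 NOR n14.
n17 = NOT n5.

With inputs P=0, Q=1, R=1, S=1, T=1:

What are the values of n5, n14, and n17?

n5 = 1, n14 = 0, n17 = 0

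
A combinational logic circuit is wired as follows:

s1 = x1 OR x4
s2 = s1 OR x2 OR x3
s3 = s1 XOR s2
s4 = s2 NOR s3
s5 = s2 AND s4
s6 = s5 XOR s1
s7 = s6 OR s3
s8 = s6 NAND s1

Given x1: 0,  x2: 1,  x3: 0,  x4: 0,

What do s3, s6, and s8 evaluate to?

s1 = x1 OR x4 = 0 OR 0 = 0
s2 = s1 OR x2 OR x3 = 0 OR 1 OR 0 = 1
s3 = s1 XOR s2 = 0 XOR 1 = 1
s4 = s2 NOR s3 = 1 NOR 1 = 0
s5 = s2 AND s4 = 1 AND 0 = 0
s6 = s5 XOR s1 = 0 XOR 0 = 0
s8 = s6 NAND s1 = 0 NAND 0 = 1

s3 = 1; s6 = 0; s8 = 1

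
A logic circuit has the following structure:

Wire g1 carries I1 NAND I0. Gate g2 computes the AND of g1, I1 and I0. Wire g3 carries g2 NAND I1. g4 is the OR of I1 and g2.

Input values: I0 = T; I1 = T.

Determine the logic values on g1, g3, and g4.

g1 = I1 NAND I0 = T NAND T = F
g2 = g1 AND I1 AND I0 = F AND T AND T = F
g3 = g2 NAND I1 = F NAND T = T
g4 = I1 OR g2 = T OR F = T

g1 = F  g3 = T  g4 = T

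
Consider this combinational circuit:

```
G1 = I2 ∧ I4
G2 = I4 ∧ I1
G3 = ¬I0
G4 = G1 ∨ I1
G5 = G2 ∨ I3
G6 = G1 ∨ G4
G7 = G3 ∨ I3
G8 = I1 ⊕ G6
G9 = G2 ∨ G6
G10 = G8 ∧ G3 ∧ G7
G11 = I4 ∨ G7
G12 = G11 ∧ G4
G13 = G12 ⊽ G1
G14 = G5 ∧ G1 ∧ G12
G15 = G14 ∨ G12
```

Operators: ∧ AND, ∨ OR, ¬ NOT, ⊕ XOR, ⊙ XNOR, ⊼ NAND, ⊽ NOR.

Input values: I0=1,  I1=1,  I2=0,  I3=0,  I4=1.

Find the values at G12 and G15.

G12 = 1, G15 = 1

G1 = I2 AND I4 = 0 AND 1 = 0
G2 = I4 AND I1 = 1 AND 1 = 1
G3 = NOT I0 = NOT 1 = 0
G4 = G1 OR I1 = 0 OR 1 = 1
G5 = G2 OR I3 = 1 OR 0 = 1
G7 = G3 OR I3 = 0 OR 0 = 0
G11 = I4 OR G7 = 1 OR 0 = 1
G12 = G11 AND G4 = 1 AND 1 = 1
G14 = G5 AND G1 AND G12 = 1 AND 0 AND 1 = 0
G15 = G14 OR G12 = 0 OR 1 = 1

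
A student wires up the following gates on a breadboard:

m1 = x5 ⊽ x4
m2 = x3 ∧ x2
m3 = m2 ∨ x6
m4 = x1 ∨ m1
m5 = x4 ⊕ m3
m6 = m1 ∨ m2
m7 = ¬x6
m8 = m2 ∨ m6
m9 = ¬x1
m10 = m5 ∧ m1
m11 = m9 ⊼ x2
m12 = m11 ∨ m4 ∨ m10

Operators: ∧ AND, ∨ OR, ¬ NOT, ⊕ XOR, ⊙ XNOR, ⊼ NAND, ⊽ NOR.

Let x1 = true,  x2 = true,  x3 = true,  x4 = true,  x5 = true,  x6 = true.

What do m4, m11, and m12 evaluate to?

m1 = x5 NOR x4 = true NOR true = false
m2 = x3 AND x2 = true AND true = true
m3 = m2 OR x6 = true OR true = true
m4 = x1 OR m1 = true OR false = true
m5 = x4 XOR m3 = true XOR true = false
m9 = NOT x1 = NOT true = false
m10 = m5 AND m1 = false AND false = false
m11 = m9 NAND x2 = false NAND true = true
m12 = m11 OR m4 OR m10 = true OR true OR false = true

m4 = true, m11 = true, m12 = true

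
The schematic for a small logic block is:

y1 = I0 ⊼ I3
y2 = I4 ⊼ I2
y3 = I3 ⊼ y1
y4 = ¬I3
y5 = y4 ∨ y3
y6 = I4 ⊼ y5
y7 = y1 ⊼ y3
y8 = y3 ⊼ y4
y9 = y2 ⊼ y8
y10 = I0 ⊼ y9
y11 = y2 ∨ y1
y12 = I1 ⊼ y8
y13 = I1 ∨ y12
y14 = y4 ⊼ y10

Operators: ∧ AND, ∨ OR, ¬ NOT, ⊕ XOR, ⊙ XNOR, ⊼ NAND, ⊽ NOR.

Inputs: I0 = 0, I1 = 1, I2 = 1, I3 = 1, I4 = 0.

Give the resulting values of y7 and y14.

y7 = 1  y14 = 1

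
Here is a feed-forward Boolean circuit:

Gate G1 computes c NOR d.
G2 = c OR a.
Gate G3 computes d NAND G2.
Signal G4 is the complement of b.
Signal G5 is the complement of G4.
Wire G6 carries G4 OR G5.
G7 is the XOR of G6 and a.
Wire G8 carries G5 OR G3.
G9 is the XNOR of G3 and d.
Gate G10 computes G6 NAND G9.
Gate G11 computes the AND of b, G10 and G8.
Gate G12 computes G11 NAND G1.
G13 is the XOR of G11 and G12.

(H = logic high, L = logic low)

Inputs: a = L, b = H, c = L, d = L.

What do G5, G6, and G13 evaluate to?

G5 = H, G6 = H, G13 = H

G1 = c NOR d = L NOR L = H
G2 = c OR a = L OR L = L
G3 = d NAND G2 = L NAND L = H
G4 = NOT b = NOT H = L
G5 = NOT G4 = NOT L = H
G6 = G4 OR G5 = L OR H = H
G8 = G5 OR G3 = H OR H = H
G9 = G3 XNOR d = H XNOR L = L
G10 = G6 NAND G9 = H NAND L = H
G11 = b AND G10 AND G8 = H AND H AND H = H
G12 = G11 NAND G1 = H NAND H = L
G13 = G11 XOR G12 = H XOR L = H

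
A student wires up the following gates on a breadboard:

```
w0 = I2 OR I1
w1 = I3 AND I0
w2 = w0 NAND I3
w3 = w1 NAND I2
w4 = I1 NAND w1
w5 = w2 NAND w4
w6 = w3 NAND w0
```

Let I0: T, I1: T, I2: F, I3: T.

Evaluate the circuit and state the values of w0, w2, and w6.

w0 = T, w2 = F, w6 = F

w0 = I2 OR I1 = F OR T = T
w1 = I3 AND I0 = T AND T = T
w2 = w0 NAND I3 = T NAND T = F
w3 = w1 NAND I2 = T NAND F = T
w6 = w3 NAND w0 = T NAND T = F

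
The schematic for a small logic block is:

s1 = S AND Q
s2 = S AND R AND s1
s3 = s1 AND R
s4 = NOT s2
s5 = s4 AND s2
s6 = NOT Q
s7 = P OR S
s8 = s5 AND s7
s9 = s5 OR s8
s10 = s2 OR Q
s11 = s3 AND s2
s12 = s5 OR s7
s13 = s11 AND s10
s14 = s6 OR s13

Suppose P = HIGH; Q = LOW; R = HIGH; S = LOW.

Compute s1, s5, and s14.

s1 = LOW, s5 = LOW, s14 = HIGH

s1 = S AND Q = LOW AND LOW = LOW
s2 = S AND R AND s1 = LOW AND HIGH AND LOW = LOW
s3 = s1 AND R = LOW AND HIGH = LOW
s4 = NOT s2 = NOT LOW = HIGH
s5 = s4 AND s2 = HIGH AND LOW = LOW
s6 = NOT Q = NOT LOW = HIGH
s10 = s2 OR Q = LOW OR LOW = LOW
s11 = s3 AND s2 = LOW AND LOW = LOW
s13 = s11 AND s10 = LOW AND LOW = LOW
s14 = s6 OR s13 = HIGH OR LOW = HIGH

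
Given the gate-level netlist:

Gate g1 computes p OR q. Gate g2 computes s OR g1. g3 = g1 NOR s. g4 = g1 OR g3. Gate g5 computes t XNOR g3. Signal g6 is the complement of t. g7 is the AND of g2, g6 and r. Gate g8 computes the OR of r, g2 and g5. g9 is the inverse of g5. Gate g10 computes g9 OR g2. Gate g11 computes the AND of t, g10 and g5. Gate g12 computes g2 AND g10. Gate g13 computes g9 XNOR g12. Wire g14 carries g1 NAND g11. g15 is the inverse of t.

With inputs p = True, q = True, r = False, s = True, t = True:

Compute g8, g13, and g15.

g8 = True; g13 = True; g15 = False

g1 = p OR q = True OR True = True
g2 = s OR g1 = True OR True = True
g3 = g1 NOR s = True NOR True = False
g5 = t XNOR g3 = True XNOR False = False
g8 = r OR g2 OR g5 = False OR True OR False = True
g9 = NOT g5 = NOT False = True
g10 = g9 OR g2 = True OR True = True
g12 = g2 AND g10 = True AND True = True
g13 = g9 XNOR g12 = True XNOR True = True
g15 = NOT t = NOT True = False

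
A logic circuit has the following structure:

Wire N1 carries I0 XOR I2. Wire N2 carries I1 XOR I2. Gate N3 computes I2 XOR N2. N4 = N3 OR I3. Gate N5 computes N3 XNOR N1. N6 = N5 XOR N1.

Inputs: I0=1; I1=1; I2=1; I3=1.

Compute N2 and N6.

N1 = I0 XOR I2 = 1 XOR 1 = 0
N2 = I1 XOR I2 = 1 XOR 1 = 0
N3 = I2 XOR N2 = 1 XOR 0 = 1
N5 = N3 XNOR N1 = 1 XNOR 0 = 0
N6 = N5 XOR N1 = 0 XOR 0 = 0

N2 = 0, N6 = 0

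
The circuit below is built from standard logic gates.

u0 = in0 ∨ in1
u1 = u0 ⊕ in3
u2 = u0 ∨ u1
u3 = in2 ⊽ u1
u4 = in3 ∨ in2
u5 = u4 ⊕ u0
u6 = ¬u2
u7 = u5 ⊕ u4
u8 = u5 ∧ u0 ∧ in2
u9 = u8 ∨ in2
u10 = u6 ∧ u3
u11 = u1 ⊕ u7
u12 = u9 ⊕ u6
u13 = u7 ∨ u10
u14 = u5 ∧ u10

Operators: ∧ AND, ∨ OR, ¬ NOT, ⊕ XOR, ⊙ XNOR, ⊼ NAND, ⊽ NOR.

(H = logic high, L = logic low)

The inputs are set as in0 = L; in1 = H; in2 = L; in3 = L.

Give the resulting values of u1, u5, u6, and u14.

u1 = H, u5 = H, u6 = L, u14 = L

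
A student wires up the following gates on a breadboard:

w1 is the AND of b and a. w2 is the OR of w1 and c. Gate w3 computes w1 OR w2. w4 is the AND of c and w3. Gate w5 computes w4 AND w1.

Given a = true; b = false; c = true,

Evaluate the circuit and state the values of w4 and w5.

w1 = b AND a = false AND true = false
w2 = w1 OR c = false OR true = true
w3 = w1 OR w2 = false OR true = true
w4 = c AND w3 = true AND true = true
w5 = w4 AND w1 = true AND false = false

w4 = true, w5 = false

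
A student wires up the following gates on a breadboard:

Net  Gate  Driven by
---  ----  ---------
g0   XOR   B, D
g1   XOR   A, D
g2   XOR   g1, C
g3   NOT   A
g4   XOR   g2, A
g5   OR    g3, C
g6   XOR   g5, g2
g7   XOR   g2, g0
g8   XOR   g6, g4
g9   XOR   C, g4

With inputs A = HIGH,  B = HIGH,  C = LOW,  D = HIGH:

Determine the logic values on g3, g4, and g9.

g3 = LOW; g4 = HIGH; g9 = HIGH

g1 = A XOR D = HIGH XOR HIGH = LOW
g2 = g1 XOR C = LOW XOR LOW = LOW
g3 = NOT A = NOT HIGH = LOW
g4 = g2 XOR A = LOW XOR HIGH = HIGH
g9 = C XOR g4 = LOW XOR HIGH = HIGH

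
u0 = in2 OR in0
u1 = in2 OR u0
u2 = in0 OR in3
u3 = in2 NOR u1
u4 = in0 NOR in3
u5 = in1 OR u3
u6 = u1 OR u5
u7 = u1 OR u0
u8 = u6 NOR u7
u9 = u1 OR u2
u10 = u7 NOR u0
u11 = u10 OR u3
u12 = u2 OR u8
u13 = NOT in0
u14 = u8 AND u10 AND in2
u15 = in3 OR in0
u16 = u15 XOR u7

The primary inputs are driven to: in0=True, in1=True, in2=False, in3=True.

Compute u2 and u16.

u2 = True; u16 = False

u0 = in2 OR in0 = False OR True = True
u1 = in2 OR u0 = False OR True = True
u2 = in0 OR in3 = True OR True = True
u7 = u1 OR u0 = True OR True = True
u15 = in3 OR in0 = True OR True = True
u16 = u15 XOR u7 = True XOR True = False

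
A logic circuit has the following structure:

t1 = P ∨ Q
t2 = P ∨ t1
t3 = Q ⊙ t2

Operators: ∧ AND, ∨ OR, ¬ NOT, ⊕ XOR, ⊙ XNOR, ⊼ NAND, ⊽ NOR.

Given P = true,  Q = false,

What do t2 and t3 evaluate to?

t2 = true, t3 = false

t1 = P OR Q = true OR false = true
t2 = P OR t1 = true OR true = true
t3 = Q XNOR t2 = false XNOR true = false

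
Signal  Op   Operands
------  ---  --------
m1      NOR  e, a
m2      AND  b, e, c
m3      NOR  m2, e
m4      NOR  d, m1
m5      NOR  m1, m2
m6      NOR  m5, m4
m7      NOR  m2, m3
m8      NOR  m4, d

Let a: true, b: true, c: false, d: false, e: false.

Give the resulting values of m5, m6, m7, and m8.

m5 = true; m6 = false; m7 = false; m8 = false

m1 = e NOR a = false NOR true = false
m2 = b AND e AND c = true AND false AND false = false
m3 = m2 NOR e = false NOR false = true
m4 = d NOR m1 = false NOR false = true
m5 = m1 NOR m2 = false NOR false = true
m6 = m5 NOR m4 = true NOR true = false
m7 = m2 NOR m3 = false NOR true = false
m8 = m4 NOR d = true NOR false = false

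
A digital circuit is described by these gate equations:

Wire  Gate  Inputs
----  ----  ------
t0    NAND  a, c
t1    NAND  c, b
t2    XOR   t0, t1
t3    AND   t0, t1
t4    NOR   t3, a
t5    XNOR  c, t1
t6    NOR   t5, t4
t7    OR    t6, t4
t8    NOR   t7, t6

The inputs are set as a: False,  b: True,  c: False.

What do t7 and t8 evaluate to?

t7 = True, t8 = False

t0 = a NAND c = False NAND False = True
t1 = c NAND b = False NAND True = True
t3 = t0 AND t1 = True AND True = True
t4 = t3 NOR a = True NOR False = False
t5 = c XNOR t1 = False XNOR True = False
t6 = t5 NOR t4 = False NOR False = True
t7 = t6 OR t4 = True OR False = True
t8 = t7 NOR t6 = True NOR True = False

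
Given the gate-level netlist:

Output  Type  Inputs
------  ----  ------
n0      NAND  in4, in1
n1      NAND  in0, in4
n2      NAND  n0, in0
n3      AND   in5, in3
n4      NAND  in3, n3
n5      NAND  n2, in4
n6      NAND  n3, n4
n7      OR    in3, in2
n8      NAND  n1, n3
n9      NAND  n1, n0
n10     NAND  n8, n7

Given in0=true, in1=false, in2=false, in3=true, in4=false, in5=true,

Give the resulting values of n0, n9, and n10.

n0 = in4 NAND in1 = false NAND false = true
n1 = in0 NAND in4 = true NAND false = true
n3 = in5 AND in3 = true AND true = true
n7 = in3 OR in2 = true OR false = true
n8 = n1 NAND n3 = true NAND true = false
n9 = n1 NAND n0 = true NAND true = false
n10 = n8 NAND n7 = false NAND true = true

n0 = true  n9 = false  n10 = true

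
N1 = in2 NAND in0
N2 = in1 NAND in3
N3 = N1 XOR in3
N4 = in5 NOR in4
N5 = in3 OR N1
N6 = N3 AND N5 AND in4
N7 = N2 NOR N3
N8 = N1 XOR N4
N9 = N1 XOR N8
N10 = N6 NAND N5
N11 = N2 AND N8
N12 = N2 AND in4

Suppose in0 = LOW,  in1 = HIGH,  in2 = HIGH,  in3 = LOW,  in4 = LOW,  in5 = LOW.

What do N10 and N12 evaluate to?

N1 = in2 NAND in0 = HIGH NAND LOW = HIGH
N2 = in1 NAND in3 = HIGH NAND LOW = HIGH
N3 = N1 XOR in3 = HIGH XOR LOW = HIGH
N5 = in3 OR N1 = LOW OR HIGH = HIGH
N6 = N3 AND N5 AND in4 = HIGH AND HIGH AND LOW = LOW
N10 = N6 NAND N5 = LOW NAND HIGH = HIGH
N12 = N2 AND in4 = HIGH AND LOW = LOW

N10 = HIGH  N12 = LOW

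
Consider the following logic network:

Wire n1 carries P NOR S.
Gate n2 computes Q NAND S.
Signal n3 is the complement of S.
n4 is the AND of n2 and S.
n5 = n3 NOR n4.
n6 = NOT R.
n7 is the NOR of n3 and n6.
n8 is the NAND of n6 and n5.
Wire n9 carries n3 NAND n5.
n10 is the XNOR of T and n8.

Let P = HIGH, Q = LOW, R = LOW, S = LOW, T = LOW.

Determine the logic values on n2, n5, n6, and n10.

n2 = Q NAND S = LOW NAND LOW = HIGH
n3 = NOT S = NOT LOW = HIGH
n4 = n2 AND S = HIGH AND LOW = LOW
n5 = n3 NOR n4 = HIGH NOR LOW = LOW
n6 = NOT R = NOT LOW = HIGH
n8 = n6 NAND n5 = HIGH NAND LOW = HIGH
n10 = T XNOR n8 = LOW XNOR HIGH = LOW

n2 = HIGH  n5 = LOW  n6 = HIGH  n10 = LOW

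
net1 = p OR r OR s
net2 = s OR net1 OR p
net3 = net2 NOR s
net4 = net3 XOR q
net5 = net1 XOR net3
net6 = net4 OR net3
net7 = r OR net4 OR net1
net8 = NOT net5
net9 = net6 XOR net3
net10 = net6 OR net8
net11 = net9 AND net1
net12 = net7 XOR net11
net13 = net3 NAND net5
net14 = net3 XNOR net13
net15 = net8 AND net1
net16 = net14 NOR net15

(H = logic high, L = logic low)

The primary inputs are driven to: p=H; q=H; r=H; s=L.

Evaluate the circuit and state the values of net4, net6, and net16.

net4 = H; net6 = H; net16 = H

net1 = p OR r OR s = H OR H OR L = H
net2 = s OR net1 OR p = L OR H OR H = H
net3 = net2 NOR s = H NOR L = L
net4 = net3 XOR q = L XOR H = H
net5 = net1 XOR net3 = H XOR L = H
net6 = net4 OR net3 = H OR L = H
net8 = NOT net5 = NOT H = L
net13 = net3 NAND net5 = L NAND H = H
net14 = net3 XNOR net13 = L XNOR H = L
net15 = net8 AND net1 = L AND H = L
net16 = net14 NOR net15 = L NOR L = H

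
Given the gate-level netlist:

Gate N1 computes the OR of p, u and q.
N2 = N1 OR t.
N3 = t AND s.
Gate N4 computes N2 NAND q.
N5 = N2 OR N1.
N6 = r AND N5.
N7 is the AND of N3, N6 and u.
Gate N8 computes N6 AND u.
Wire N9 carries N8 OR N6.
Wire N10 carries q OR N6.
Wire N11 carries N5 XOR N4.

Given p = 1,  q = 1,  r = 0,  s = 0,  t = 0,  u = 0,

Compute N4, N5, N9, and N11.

N1 = p OR u OR q = 1 OR 0 OR 1 = 1
N2 = N1 OR t = 1 OR 0 = 1
N4 = N2 NAND q = 1 NAND 1 = 0
N5 = N2 OR N1 = 1 OR 1 = 1
N6 = r AND N5 = 0 AND 1 = 0
N8 = N6 AND u = 0 AND 0 = 0
N9 = N8 OR N6 = 0 OR 0 = 0
N11 = N5 XOR N4 = 1 XOR 0 = 1

N4 = 0  N5 = 1  N9 = 0  N11 = 1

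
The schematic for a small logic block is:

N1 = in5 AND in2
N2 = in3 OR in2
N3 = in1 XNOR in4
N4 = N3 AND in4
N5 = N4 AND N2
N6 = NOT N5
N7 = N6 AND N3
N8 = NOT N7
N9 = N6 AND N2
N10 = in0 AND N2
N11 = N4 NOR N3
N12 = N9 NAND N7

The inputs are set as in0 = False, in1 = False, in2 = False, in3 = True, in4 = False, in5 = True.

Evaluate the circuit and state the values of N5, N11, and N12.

N5 = False, N11 = False, N12 = False

N2 = in3 OR in2 = True OR False = True
N3 = in1 XNOR in4 = False XNOR False = True
N4 = N3 AND in4 = True AND False = False
N5 = N4 AND N2 = False AND True = False
N6 = NOT N5 = NOT False = True
N7 = N6 AND N3 = True AND True = True
N9 = N6 AND N2 = True AND True = True
N11 = N4 NOR N3 = False NOR True = False
N12 = N9 NAND N7 = True NAND True = False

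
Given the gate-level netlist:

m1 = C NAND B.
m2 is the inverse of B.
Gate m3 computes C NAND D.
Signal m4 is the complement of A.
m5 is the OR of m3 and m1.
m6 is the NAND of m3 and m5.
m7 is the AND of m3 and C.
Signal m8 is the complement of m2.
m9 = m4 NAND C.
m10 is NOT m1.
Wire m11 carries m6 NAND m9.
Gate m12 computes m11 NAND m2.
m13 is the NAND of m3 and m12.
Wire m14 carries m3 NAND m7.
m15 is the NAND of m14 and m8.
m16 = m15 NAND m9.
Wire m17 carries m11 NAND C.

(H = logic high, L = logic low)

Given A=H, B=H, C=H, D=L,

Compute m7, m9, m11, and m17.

m7 = H, m9 = H, m11 = H, m17 = L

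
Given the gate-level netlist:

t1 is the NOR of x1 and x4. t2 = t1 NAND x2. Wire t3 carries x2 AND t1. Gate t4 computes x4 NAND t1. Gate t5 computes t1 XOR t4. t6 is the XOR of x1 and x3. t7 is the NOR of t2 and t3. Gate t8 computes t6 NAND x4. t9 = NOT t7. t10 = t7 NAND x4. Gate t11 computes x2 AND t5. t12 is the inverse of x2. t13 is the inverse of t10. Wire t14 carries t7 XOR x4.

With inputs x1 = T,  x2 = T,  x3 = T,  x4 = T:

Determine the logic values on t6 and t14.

t1 = x1 NOR x4 = T NOR T = F
t2 = t1 NAND x2 = F NAND T = T
t3 = x2 AND t1 = T AND F = F
t6 = x1 XOR x3 = T XOR T = F
t7 = t2 NOR t3 = T NOR F = F
t14 = t7 XOR x4 = F XOR T = T

t6 = F, t14 = T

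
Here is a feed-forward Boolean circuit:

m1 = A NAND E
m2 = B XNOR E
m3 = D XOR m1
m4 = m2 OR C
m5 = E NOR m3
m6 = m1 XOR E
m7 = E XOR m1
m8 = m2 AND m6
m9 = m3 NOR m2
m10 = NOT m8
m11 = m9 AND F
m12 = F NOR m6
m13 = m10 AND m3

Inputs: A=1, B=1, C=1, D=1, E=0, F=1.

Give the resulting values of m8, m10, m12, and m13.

m1 = A NAND E = 1 NAND 0 = 1
m2 = B XNOR E = 1 XNOR 0 = 0
m3 = D XOR m1 = 1 XOR 1 = 0
m6 = m1 XOR E = 1 XOR 0 = 1
m8 = m2 AND m6 = 0 AND 1 = 0
m10 = NOT m8 = NOT 0 = 1
m12 = F NOR m6 = 1 NOR 1 = 0
m13 = m10 AND m3 = 1 AND 0 = 0

m8 = 0, m10 = 1, m12 = 0, m13 = 0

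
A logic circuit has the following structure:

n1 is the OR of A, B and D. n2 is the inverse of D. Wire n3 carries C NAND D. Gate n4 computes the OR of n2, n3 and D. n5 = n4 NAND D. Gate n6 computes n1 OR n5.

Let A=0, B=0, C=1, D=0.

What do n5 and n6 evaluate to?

n1 = A OR B OR D = 0 OR 0 OR 0 = 0
n2 = NOT D = NOT 0 = 1
n3 = C NAND D = 1 NAND 0 = 1
n4 = n2 OR n3 OR D = 1 OR 1 OR 0 = 1
n5 = n4 NAND D = 1 NAND 0 = 1
n6 = n1 OR n5 = 0 OR 1 = 1

n5 = 1  n6 = 1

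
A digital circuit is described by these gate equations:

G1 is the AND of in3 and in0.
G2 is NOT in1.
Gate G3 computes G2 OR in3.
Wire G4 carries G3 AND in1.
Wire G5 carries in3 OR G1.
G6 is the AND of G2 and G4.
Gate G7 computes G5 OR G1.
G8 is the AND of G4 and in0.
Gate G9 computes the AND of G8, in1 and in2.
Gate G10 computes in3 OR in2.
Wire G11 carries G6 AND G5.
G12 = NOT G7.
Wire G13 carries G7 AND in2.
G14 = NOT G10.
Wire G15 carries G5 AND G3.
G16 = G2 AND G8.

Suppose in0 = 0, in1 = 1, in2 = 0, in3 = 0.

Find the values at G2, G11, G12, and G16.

G2 = 0, G11 = 0, G12 = 1, G16 = 0

G1 = in3 AND in0 = 0 AND 0 = 0
G2 = NOT in1 = NOT 1 = 0
G3 = G2 OR in3 = 0 OR 0 = 0
G4 = G3 AND in1 = 0 AND 1 = 0
G5 = in3 OR G1 = 0 OR 0 = 0
G6 = G2 AND G4 = 0 AND 0 = 0
G7 = G5 OR G1 = 0 OR 0 = 0
G8 = G4 AND in0 = 0 AND 0 = 0
G11 = G6 AND G5 = 0 AND 0 = 0
G12 = NOT G7 = NOT 0 = 1
G16 = G2 AND G8 = 0 AND 0 = 0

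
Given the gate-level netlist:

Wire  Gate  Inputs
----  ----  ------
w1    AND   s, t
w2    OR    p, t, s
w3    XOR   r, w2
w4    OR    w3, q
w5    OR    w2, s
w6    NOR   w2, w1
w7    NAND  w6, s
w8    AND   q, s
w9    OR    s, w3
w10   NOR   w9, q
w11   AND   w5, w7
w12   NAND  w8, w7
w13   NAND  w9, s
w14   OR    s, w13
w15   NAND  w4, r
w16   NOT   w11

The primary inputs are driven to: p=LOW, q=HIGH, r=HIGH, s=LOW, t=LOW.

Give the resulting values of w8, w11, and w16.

w8 = LOW, w11 = LOW, w16 = HIGH

w1 = s AND t = LOW AND LOW = LOW
w2 = p OR t OR s = LOW OR LOW OR LOW = LOW
w5 = w2 OR s = LOW OR LOW = LOW
w6 = w2 NOR w1 = LOW NOR LOW = HIGH
w7 = w6 NAND s = HIGH NAND LOW = HIGH
w8 = q AND s = HIGH AND LOW = LOW
w11 = w5 AND w7 = LOW AND HIGH = LOW
w16 = NOT w11 = NOT LOW = HIGH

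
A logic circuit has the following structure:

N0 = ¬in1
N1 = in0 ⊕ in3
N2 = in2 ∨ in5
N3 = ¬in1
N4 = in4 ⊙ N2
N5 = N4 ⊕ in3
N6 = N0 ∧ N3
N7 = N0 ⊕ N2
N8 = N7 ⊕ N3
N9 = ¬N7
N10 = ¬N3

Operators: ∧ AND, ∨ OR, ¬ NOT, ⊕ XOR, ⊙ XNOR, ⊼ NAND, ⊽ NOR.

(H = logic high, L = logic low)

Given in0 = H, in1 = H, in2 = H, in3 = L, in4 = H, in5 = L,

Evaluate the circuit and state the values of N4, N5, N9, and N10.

N4 = H, N5 = H, N9 = L, N10 = H

N0 = NOT in1 = NOT H = L
N2 = in2 OR in5 = H OR L = H
N3 = NOT in1 = NOT H = L
N4 = in4 XNOR N2 = H XNOR H = H
N5 = N4 XOR in3 = H XOR L = H
N7 = N0 XOR N2 = L XOR H = H
N9 = NOT N7 = NOT H = L
N10 = NOT N3 = NOT L = H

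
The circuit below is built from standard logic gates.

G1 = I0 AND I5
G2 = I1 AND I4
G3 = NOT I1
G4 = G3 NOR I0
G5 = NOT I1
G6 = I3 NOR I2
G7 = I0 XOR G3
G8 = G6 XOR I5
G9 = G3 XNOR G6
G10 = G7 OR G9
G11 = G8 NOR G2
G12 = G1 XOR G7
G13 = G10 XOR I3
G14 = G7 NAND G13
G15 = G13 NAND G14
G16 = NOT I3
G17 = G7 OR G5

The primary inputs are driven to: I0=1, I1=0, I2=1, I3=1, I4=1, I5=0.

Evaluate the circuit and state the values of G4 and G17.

G3 = NOT I1 = NOT 0 = 1
G4 = G3 NOR I0 = 1 NOR 1 = 0
G5 = NOT I1 = NOT 0 = 1
G7 = I0 XOR G3 = 1 XOR 1 = 0
G17 = G7 OR G5 = 0 OR 1 = 1

G4 = 0  G17 = 1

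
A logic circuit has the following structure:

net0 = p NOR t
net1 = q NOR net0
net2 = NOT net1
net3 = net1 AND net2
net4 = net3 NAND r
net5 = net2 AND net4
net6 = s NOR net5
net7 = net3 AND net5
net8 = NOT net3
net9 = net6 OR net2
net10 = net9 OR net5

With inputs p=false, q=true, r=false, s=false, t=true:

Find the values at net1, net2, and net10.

net1 = false, net2 = true, net10 = true

net0 = p NOR t = false NOR true = false
net1 = q NOR net0 = true NOR false = false
net2 = NOT net1 = NOT false = true
net3 = net1 AND net2 = false AND true = false
net4 = net3 NAND r = false NAND false = true
net5 = net2 AND net4 = true AND true = true
net6 = s NOR net5 = false NOR true = false
net9 = net6 OR net2 = false OR true = true
net10 = net9 OR net5 = true OR true = true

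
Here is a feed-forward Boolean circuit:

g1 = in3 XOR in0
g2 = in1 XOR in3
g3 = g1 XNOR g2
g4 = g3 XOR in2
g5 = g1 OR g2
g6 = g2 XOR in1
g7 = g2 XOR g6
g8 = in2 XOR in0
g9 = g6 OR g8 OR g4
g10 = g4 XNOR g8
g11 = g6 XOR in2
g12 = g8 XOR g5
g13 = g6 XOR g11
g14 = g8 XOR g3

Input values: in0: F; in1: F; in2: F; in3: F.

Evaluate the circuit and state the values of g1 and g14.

g1 = in3 XOR in0 = F XOR F = F
g2 = in1 XOR in3 = F XOR F = F
g3 = g1 XNOR g2 = F XNOR F = T
g8 = in2 XOR in0 = F XOR F = F
g14 = g8 XOR g3 = F XOR T = T

g1 = F, g14 = T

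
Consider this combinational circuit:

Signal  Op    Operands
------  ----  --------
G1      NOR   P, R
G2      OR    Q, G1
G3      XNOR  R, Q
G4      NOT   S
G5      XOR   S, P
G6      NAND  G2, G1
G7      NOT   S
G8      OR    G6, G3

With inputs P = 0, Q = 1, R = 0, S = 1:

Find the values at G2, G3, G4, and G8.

G1 = P NOR R = 0 NOR 0 = 1
G2 = Q OR G1 = 1 OR 1 = 1
G3 = R XNOR Q = 0 XNOR 1 = 0
G4 = NOT S = NOT 1 = 0
G6 = G2 NAND G1 = 1 NAND 1 = 0
G8 = G6 OR G3 = 0 OR 0 = 0

G2 = 1, G3 = 0, G4 = 0, G8 = 0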